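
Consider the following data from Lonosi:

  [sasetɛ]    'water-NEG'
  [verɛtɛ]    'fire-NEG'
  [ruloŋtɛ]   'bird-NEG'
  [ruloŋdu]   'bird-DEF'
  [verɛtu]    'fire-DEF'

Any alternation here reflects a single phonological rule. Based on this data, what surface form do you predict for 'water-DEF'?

The DEF suffix surfaces as [-du] and [-tu], depending on the final segment of the stem.
The NEG suffix, which begins with [t], is invariant after every stem; so [t] is not altered by any rule here.
So the underlying form is /-du/, and voiced stops become voiceless after a vowel.
After 'water', which ends in a vowel, the suffix surfaces as [-tu], giving [sasetu].

[sasetu]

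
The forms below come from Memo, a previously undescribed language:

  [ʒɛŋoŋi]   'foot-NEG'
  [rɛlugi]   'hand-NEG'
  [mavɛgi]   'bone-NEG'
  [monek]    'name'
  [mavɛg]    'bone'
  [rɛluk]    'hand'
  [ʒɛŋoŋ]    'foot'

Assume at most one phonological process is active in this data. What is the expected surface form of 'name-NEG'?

The root 'hand' surfaces as [rɛluk] and [rɛlugi], with a stem-final [k] ~ [g] alternation.
Compare 'bone', with invariant [g] in [mavɛg] and [mavɛgi]: an analysis with underlying /g/ and a rule producing [k] in isolation would wrongly predict alternation here too.
The alternation reflects intervocalic voicing: voiceless stops become voiced between vowels. /k/ is underlying.
The one attested form of 'name', [monek], shows underlying /monek/. Applying the same rule between vowels gives [monegi].

[monegi]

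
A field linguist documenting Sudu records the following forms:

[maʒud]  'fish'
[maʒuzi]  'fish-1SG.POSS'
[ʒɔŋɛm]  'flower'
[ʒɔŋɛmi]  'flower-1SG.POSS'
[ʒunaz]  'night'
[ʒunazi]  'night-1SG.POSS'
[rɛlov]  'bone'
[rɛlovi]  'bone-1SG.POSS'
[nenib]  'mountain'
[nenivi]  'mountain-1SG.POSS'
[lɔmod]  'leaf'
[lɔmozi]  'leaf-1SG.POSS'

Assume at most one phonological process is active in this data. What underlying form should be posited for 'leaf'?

/lɔmod/

'leaf' shows [d] ~ [z] at the end of the stem ([lɔmod] vs [lɔmozi]).
If /z/ were underlying and a rule turned it into [d] in isolation, 'night' would also alternate; but it has [z] in both [ʒunaz] and [ʒunazi].
Therefore /d/ is basic and [z] is derived by intervocalic spirantization (voiced stops become fricatives between vowels).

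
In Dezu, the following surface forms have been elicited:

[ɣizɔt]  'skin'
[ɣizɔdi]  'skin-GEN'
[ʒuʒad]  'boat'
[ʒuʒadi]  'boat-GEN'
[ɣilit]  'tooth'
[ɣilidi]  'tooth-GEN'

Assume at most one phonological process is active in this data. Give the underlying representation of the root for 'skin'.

/ɣizɔt/

In [ɣizɔt] and [ɣizɔdi] the final segment of 'skin' alternates: [t] ~ [d].
Compare 'boat', with invariant [d] in [ʒuʒad] and [ʒuʒadi]: an analysis with underlying /d/ and a rule producing [t] in isolation would wrongly predict alternation here too.
So /t/ is underlying, and a rule of intervocalic voicing — voiceless stops become voiced between vowels — gives [d].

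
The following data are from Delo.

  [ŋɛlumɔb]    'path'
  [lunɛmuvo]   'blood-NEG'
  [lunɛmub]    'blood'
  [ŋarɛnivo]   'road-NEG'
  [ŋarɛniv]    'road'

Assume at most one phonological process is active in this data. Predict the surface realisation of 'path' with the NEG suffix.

[ŋɛlumɔvo]

The root 'blood' surfaces as [lunɛmuvo] and [lunɛmub], with a stem-final [v] ~ [b] alternation.
The stem 'road' ([ŋarɛnivo], [ŋarɛniv]) shows [v] unchanged in both environments, so [v] cannot be basic with [b] derived in isolation.
The underlying segment must be /b/; voiced stops become fricatives between vowels, yielding [v] there.
From [ŋɛlumɔb] the stem 'path' is /ŋɛlumɔb/; between vowels this yields [ŋɛlumɔvo].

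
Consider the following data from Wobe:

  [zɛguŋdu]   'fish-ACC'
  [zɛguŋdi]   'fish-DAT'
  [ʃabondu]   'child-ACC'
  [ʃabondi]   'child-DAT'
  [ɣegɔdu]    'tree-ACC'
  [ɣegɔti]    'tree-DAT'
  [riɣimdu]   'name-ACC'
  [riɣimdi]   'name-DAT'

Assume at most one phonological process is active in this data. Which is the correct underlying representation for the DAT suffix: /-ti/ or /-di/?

The DAT suffix surfaces as [-di] and [-ti], depending on the final segment of the stem.
The ACC suffix, which begins with [d], is invariant after every stem; so [d] is not altered by any rule here.
The DAT suffix is therefore /-ti/ underlyingly, with post-nasal voicing: voiceless stops become voiced after a nasal.

/-ti/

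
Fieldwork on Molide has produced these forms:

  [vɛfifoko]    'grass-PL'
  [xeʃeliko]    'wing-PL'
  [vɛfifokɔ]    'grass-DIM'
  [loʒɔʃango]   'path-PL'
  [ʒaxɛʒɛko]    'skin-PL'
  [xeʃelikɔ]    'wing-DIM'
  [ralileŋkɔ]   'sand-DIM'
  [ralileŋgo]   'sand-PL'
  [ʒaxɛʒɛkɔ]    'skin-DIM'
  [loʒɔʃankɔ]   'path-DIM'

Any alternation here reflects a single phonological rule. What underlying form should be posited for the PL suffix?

/-go/

The PL suffix surfaces as [-go] and [-ko], depending on the final segment of the stem.
By contrast the DIM suffix keeps its initial [k] throughout — that segment must be underlying.
The PL suffix is therefore /-go/ underlyingly, with post-vocalic devoicing: voiced stops become voiceless after a vowel.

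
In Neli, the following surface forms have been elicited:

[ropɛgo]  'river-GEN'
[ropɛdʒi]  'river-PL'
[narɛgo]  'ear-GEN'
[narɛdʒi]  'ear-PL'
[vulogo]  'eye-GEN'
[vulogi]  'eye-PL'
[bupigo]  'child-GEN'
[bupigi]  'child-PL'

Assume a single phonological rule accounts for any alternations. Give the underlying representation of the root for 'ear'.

/narɛdʒ/

The root 'ear' surfaces as [narɛgo] and [narɛdʒi], with a stem-final [g] ~ [dʒ] alternation.
But 'child' keeps [g] in both environments ([bupigo], [bupigi]), so there is no rule changing /g/ to [dʒ] before the PL suffix.
The alternation reflects depalatalization: palato-alveolar /dʒ/ becomes [g] when no front vowel follows. /dʒ/ is underlying.
The underlying form of 'ear' is therefore /narɛdʒ/.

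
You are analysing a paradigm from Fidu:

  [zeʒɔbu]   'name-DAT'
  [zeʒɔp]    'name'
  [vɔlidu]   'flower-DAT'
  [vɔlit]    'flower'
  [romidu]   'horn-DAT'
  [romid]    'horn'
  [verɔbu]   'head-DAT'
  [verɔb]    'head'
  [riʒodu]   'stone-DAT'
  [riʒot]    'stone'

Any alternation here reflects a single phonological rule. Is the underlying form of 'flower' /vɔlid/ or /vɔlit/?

The stem for 'flower' ends in [d] in [vɔlidu] but [t] in [vɔlit].
Compare 'horn', with invariant [d] in [romidu] and [romid]: an analysis with underlying /d/ and a rule producing [t] in isolation would wrongly predict alternation here too.
The alternation reflects intervocalic voicing: voiceless stops become voiced between vowels. /t/ is underlying.

/vɔlit/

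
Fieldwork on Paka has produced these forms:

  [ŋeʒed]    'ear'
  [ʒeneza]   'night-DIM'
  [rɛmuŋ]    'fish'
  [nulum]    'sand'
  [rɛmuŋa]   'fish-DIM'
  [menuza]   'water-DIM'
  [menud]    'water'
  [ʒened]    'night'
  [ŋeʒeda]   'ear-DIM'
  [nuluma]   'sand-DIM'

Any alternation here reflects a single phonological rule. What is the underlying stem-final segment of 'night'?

In [ʒened] and [ʒeneza] the final segment of 'night' alternates: [d] ~ [z].
If /d/ were underlying and a rule turned it into [z] before the DIM suffix, 'ear' would also alternate; but it has [d] in both [ŋeʒed] and [ŋeʒeda].
The underlying segment must be /z/; voiced fricatives become stops word-finally, yielding [d] there.

/z/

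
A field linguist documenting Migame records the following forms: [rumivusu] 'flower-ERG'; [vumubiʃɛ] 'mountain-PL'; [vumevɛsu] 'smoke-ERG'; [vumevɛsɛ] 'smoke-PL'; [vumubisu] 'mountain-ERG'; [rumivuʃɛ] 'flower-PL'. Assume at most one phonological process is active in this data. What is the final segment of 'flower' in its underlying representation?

/ʃ/

'flower' shows [ʃ] ~ [s] at the end of the stem ([rumivuʃɛ] vs [rumivusu]).
But 'smoke' keeps [s] in both environments ([vumevɛsɛ], [vumevɛsu]), so there is no rule changing /s/ to [ʃ] before the PL suffix.
The underlying segment must be /ʃ/; palato-alveolar /ʃ/ becomes [s] when no front vowel follows, yielding [s] there.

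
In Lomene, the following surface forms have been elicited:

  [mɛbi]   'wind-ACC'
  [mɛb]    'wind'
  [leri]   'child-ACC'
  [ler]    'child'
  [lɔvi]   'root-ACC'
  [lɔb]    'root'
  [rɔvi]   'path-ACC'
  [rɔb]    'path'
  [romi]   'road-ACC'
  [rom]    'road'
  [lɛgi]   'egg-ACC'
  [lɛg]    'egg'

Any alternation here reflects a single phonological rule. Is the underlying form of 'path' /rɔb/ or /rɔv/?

/rɔv/

'path' shows [v] ~ [b] at the end of the stem ([rɔvi] vs [rɔb]).
Compare 'wind', with invariant [b] in [mɛbi] and [mɛb]: an analysis with underlying /b/ and a rule producing [v] before the ACC suffix would wrongly predict alternation here too.
So /v/ is underlying, and a rule of word-final hardening — voiced fricatives become stops word-finally — gives [b].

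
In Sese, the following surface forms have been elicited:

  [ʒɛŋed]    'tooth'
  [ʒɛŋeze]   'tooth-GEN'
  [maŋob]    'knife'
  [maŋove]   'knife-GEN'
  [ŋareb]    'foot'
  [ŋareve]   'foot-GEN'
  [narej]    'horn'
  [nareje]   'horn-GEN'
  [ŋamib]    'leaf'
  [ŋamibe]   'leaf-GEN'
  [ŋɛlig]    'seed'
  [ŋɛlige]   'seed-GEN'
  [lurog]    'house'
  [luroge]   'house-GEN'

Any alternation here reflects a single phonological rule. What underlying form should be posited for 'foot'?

In [ŋareb] and [ŋareve] the final segment of 'foot' alternates: [b] ~ [v].
The stem 'leaf' ([ŋamib], [ŋamibe]) shows [b] unchanged in both environments, so [b] cannot be basic with [v] derived before the GEN suffix.
Therefore /v/ is basic and [b] is derived by word-final hardening (voiced fricatives become stops word-finally).

/ŋarev/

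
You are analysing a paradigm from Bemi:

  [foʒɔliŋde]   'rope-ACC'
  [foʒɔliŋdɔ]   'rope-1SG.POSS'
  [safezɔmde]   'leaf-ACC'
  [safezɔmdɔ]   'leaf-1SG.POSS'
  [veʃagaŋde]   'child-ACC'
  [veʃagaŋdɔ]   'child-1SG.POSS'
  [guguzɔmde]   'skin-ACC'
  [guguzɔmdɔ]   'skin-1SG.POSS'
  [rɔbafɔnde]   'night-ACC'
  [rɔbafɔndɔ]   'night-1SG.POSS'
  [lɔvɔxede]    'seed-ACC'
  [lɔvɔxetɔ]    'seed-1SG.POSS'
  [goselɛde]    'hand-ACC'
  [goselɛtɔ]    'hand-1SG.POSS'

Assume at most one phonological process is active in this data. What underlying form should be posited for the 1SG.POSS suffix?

/-tɔ/

The 1SG.POSS suffix surfaces as [-dɔ] and [-tɔ], depending on the final segment of the stem.
The ACC suffix, which begins with [d], is invariant after every stem; so [d] is not altered by any rule here.
So the underlying form is /-tɔ/, and voiceless stops become voiced after a nasal.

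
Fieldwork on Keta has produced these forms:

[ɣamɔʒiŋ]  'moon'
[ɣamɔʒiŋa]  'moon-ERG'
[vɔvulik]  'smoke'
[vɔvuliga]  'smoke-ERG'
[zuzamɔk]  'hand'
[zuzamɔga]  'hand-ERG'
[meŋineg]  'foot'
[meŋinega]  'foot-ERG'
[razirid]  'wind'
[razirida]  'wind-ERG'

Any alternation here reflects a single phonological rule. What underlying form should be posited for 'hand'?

The root 'hand' surfaces as [zuzamɔk] and [zuzamɔga], with a stem-final [k] ~ [g] alternation.
If /g/ were underlying and a rule turned it into [k] in isolation, 'foot' would also alternate; but it has [g] in both [meŋineg] and [meŋinega].
The underlying segment must be /k/; voiceless stops become voiced between vowels, yielding [g] there.
The underlying form of 'hand' is therefore /zuzamɔk/.

/zuzamɔk/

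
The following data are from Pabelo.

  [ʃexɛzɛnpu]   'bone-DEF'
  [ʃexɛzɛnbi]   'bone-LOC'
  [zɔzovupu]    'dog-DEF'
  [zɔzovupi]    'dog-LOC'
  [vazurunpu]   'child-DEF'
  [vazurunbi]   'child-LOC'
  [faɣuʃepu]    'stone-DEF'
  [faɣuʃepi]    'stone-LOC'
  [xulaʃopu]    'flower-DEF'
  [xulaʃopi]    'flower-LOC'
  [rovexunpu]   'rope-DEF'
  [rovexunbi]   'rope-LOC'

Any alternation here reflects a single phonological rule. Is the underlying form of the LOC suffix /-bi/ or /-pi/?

/-bi/

The LOC morpheme has two allomorphs, [-bi] and [-pi].
By contrast the DEF suffix keeps its initial [p] throughout — that segment must be underlying.
So the underlying form is /-bi/, and voiced stops become voiceless after a vowel.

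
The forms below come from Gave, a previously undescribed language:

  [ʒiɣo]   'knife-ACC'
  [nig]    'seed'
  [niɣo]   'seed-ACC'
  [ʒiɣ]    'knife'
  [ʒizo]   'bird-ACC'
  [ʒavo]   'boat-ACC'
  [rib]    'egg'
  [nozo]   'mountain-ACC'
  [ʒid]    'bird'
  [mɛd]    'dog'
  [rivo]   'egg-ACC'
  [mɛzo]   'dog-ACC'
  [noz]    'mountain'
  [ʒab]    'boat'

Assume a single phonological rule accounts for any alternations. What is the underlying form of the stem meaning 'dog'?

The stem for 'dog' ends in [z] in [mɛzo] but [d] in [mɛd].
If /z/ were underlying and a rule turned it into [d] in isolation, 'mountain' would also alternate; but it has [z] in both [nozo] and [noz].
The alternation reflects intervocalic spirantization: voiced stops become fricatives between vowels. /d/ is underlying.

/mɛd/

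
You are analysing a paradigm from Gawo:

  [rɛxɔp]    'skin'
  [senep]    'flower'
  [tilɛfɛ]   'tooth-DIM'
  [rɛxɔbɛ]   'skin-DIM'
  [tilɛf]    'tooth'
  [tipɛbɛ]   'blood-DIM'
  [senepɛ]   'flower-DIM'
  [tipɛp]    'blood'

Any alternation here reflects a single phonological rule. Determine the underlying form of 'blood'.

/tipɛb/

In [tipɛbɛ] and [tipɛp] the final segment of 'blood' alternates: [b] ~ [p].
The stem 'flower' ([senepɛ], [senep]) shows [p] unchanged in both environments, so [p] cannot be basic with [b] derived before the DIM suffix.
The alternation reflects word-final obstruent devoicing: voiced obstruents become voiceless word-finally. /b/ is underlying.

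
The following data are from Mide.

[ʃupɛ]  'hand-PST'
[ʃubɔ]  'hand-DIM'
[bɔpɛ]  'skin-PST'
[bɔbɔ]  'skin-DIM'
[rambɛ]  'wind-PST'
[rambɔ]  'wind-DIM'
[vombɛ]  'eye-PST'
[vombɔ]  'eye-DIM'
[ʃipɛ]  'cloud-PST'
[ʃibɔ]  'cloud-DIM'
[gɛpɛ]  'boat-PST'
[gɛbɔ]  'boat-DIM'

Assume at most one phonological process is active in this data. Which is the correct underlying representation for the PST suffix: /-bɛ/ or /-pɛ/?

The PST suffix surfaces as [-bɛ] and [-pɛ], depending on the final segment of the stem.
By contrast the DIM suffix keeps its initial [b] throughout — that segment must be underlying.
The PST suffix is therefore /-pɛ/ underlyingly, with post-nasal voicing: voiceless stops become voiced after a nasal.

/-pɛ/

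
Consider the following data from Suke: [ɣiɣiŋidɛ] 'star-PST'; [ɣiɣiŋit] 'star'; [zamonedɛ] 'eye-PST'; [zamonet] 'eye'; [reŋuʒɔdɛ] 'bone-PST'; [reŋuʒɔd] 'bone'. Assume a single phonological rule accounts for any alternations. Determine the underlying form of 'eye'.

/zamonet/

The root 'eye' surfaces as [zamonedɛ] and [zamonet], with a stem-final [d] ~ [t] alternation.
If /d/ were underlying and a rule turned it into [t] in isolation, 'bone' would also alternate; but it has [d] in both [reŋuʒɔdɛ] and [reŋuʒɔd].
The underlying segment must be /t/; voiceless stops become voiced between vowels, yielding [d] there.
Hence 'eye' is /zamonet/ underlyingly.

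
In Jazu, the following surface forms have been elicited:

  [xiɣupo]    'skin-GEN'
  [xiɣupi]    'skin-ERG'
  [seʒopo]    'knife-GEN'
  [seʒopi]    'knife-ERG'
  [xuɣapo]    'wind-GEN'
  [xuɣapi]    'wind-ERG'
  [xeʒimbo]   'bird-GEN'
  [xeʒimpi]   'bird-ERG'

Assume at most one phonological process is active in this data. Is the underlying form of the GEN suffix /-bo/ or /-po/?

/-bo/

The GEN suffix surfaces as [-bo] and [-po], depending on the final segment of the stem.
The ERG suffix, which begins with [p], is invariant after every stem; so [p] is not altered by any rule here.
The GEN suffix is therefore /-bo/ underlyingly, with post-vocalic devoicing: voiced stops become voiceless after a vowel.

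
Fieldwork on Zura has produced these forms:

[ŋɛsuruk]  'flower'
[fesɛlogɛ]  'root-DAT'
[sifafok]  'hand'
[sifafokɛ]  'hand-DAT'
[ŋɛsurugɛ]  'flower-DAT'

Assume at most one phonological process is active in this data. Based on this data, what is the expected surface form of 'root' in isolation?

[fesɛlok]

In [ŋɛsuruk] and [ŋɛsurugɛ] the final segment of 'flower' alternates: [k] ~ [g].
But 'hand' keeps [k] in both environments ([sifafok], [sifafokɛ]), so there is no rule changing /k/ to [g] before the DAT suffix.
The alternation reflects word-final obstruent devoicing: voiced obstruents become voiceless word-finally. /g/ is underlying.
From [fesɛlogɛ] the stem 'root' is /fesɛlog/; word-finally this yields [fesɛlok].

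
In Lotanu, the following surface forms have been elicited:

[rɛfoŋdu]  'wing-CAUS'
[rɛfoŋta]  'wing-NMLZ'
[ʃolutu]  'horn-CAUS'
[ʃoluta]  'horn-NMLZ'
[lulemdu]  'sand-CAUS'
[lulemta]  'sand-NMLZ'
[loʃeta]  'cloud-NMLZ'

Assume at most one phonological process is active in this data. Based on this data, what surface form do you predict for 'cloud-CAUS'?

[loʃetu]

The CAUS suffix surfaces as [-du] and [-tu], depending on the final segment of the stem.
The NMLZ suffix, which begins with [t], is invariant after every stem; so [t] is not altered by any rule here.
So the underlying form is /-du/, and voiced stops become voiceless after a vowel.
After 'cloud', which ends in a vowel, the suffix surfaces as [-tu], giving [loʃetu].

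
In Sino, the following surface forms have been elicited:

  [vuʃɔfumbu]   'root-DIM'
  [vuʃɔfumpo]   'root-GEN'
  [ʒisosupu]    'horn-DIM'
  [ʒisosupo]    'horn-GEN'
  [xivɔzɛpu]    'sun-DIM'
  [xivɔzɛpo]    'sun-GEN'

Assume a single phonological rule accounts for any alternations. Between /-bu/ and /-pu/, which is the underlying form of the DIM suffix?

/-bu/

The DIM suffix surfaces as [-bu] and [-pu], depending on the final segment of the stem.
The GEN suffix, which begins with [p], is invariant after every stem; so [p] is not altered by any rule here.
The DIM suffix is therefore /-bu/ underlyingly, with post-vocalic devoicing: voiced stops become voiceless after a vowel.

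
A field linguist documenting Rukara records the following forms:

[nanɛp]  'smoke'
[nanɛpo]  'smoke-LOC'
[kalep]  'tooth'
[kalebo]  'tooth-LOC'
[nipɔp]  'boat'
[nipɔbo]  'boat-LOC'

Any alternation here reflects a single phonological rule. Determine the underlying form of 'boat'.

/nipɔb/

The stem for 'boat' ends in [p] in [nipɔp] but [b] in [nipɔbo].
But 'smoke' keeps [p] in both environments ([nanɛp], [nanɛpo]), so there is no rule changing /p/ to [b] before the LOC suffix.
Therefore /b/ is basic and [p] is derived by word-final obstruent devoicing (voiced obstruents become voiceless word-finally).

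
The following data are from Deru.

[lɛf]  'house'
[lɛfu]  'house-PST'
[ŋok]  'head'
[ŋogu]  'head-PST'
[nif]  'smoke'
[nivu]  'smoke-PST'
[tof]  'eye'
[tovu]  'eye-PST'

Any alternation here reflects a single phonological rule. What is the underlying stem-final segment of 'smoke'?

/v/

The stem for 'smoke' ends in [f] in [nif] but [v] in [nivu].
But 'house' keeps [f] in both environments ([lɛf], [lɛfu]), so there is no rule changing /f/ to [v] before the PST suffix.
The alternation reflects word-final obstruent devoicing: voiced obstruents become voiceless word-finally. /v/ is underlying.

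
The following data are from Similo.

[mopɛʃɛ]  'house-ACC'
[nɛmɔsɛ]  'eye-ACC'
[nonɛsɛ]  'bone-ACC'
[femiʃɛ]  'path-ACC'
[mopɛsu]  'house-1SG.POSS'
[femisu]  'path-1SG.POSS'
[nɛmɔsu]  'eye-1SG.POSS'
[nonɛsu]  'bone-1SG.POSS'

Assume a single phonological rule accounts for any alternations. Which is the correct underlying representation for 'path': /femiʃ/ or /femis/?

/femiʃ/

The stem for 'path' ends in [s] in [femisu] but [ʃ] in [femiʃɛ].
But 'bone' keeps [s] in both environments ([nonɛsu], [nonɛsɛ]), so there is no rule changing /s/ to [ʃ] before the ACC suffix.
The alternation reflects depalatalization: palato-alveolar /ʃ/ becomes [s] when no front vowel follows. /ʃ/ is underlying.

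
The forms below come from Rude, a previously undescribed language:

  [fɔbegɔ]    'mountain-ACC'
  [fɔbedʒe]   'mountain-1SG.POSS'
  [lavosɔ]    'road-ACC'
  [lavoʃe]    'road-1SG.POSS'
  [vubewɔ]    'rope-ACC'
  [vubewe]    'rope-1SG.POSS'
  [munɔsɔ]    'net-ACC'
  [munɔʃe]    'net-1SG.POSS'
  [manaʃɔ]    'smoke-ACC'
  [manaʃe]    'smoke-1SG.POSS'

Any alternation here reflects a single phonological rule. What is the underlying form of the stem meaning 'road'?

'road' shows [s] ~ [ʃ] at the end of the stem ([lavosɔ] vs [lavoʃe]).
If /ʃ/ were underlying and a rule turned it into [s] before the ACC suffix, 'smoke' would also alternate; but it has [ʃ] in both [manaʃɔ] and [manaʃe].
Therefore /s/ is basic and [ʃ] is derived by palatalization before a front vowel (/g/ and /s/ become palato-alveolar [dʒ] and [ʃ] before a front vowel).

/lavos/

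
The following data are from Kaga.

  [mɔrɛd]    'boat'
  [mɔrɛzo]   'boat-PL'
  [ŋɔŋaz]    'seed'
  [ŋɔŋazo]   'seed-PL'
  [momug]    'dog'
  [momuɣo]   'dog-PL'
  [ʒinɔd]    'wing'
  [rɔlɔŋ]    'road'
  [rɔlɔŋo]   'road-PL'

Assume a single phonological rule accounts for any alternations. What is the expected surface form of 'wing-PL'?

In [mɔrɛd] and [mɔrɛzo] the final segment of 'boat' alternates: [d] ~ [z].
If /z/ were underlying and a rule turned it into [d] in isolation, 'seed' would also alternate; but it has [z] in both [ŋɔŋaz] and [ŋɔŋazo].
Therefore /d/ is basic and [z] is derived by intervocalic spirantization (voiced stops become fricatives between vowels).
The one attested form of 'wing', [ʒinɔd], shows underlying /ʒinɔd/. Applying the same rule between vowels gives [ʒinɔzo].

[ʒinɔzo]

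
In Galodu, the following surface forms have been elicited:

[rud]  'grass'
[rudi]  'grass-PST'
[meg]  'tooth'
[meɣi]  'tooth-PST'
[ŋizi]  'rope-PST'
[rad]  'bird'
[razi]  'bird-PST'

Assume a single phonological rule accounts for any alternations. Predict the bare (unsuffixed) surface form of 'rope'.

The root 'bird' surfaces as [rad] and [razi], with a stem-final [d] ~ [z] alternation.
Compare 'grass', with invariant [d] in [rud] and [rudi]: an analysis with underlying /d/ and a rule producing [z] before the PST suffix would wrongly predict alternation here too.
The alternation reflects word-final hardening: voiced fricatives become stops word-finally. /z/ is underlying.
From [ŋizi] the stem 'rope' is /ŋiz/; word-finally this yields [ŋid].

[ŋid]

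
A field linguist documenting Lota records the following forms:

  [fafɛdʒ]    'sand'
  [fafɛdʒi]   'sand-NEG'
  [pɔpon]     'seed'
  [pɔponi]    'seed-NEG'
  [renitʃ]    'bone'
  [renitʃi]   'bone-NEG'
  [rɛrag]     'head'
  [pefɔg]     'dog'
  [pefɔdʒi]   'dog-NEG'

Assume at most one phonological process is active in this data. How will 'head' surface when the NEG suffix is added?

In [pefɔg] and [pefɔdʒi] the final segment of 'dog' alternates: [g] ~ [dʒ].
If /dʒ/ were underlying and a rule turned it into [g] in isolation, 'sand' would also alternate; but it has [dʒ] in both [fafɛdʒ] and [fafɛdʒi].
The alternation reflects palatalization before a front vowel: /g/ becomes palato-alveolar [dʒ] before a front vowel. /g/ is underlying.
From [rɛrag] the stem 'head' is /rɛrag/; before a front vowel this yields [rɛradʒi].

[rɛradʒi]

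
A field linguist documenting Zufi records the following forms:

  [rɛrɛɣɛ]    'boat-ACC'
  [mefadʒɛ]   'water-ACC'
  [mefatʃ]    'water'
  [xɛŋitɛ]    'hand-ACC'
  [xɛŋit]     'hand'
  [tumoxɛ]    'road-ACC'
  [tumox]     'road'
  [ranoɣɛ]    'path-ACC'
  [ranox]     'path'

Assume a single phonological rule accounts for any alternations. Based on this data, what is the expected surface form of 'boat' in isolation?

[rɛrɛx]

The root 'path' surfaces as [ranoɣɛ] and [ranox], with a stem-final [ɣ] ~ [x] alternation.
But 'road' keeps [x] in both environments ([tumoxɛ], [tumox]), so there is no rule changing /x/ to [ɣ] before the ACC suffix.
Therefore /ɣ/ is basic and [x] is derived by word-final obstruent devoicing (voiced obstruents become voiceless word-finally).
The one attested form of 'boat', [rɛrɛɣɛ], shows underlying /rɛrɛɣ/. Applying the same rule word-finally gives [rɛrɛx].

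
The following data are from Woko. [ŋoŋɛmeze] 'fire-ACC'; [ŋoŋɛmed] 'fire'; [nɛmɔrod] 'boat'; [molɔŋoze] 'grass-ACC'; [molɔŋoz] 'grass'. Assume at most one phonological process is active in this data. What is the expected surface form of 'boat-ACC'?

'fire' shows [z] ~ [d] at the end of the stem ([ŋoŋɛmeze] vs [ŋoŋɛmed]).
The stem 'grass' ([molɔŋoze], [molɔŋoz]) shows [z] unchanged in both environments, so [z] cannot be basic with [d] derived in isolation.
The underlying segment must be /d/; voiced stops become fricatives between vowels, yielding [z] there.
The one attested form of 'boat', [nɛmɔrod], shows underlying /nɛmɔrod/. Applying the same rule between vowels gives [nɛmɔroze].

[nɛmɔroze]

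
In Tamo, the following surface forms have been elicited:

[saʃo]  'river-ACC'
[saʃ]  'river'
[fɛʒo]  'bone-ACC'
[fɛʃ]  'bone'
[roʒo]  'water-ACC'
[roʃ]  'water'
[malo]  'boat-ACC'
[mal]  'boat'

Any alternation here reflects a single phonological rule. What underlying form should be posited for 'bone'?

The stem for 'bone' ends in [ʒ] in [fɛʒo] but [ʃ] in [fɛʃ].
Compare 'river', with invariant [ʃ] in [saʃo] and [saʃ]: an analysis with underlying /ʃ/ and a rule producing [ʒ] before the ACC suffix would wrongly predict alternation here too.
The underlying segment must be /ʒ/; voiced obstruents become voiceless word-finally, yielding [ʃ] there.

/fɛʒ/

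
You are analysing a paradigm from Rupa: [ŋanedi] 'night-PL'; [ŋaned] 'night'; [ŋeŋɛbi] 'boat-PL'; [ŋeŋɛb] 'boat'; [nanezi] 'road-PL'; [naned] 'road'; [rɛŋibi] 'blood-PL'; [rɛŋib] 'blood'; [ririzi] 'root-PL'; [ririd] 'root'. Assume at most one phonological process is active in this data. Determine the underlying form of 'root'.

/ririz/

The stem for 'root' ends in [z] in [ririzi] but [d] in [ririd].
But 'night' keeps [d] in both environments ([ŋanedi], [ŋaned]), so there is no rule changing /d/ to [z] before the PL suffix.
The underlying segment must be /z/; voiced fricatives become stops word-finally, yielding [d] there.
So 'root' = /ririz/.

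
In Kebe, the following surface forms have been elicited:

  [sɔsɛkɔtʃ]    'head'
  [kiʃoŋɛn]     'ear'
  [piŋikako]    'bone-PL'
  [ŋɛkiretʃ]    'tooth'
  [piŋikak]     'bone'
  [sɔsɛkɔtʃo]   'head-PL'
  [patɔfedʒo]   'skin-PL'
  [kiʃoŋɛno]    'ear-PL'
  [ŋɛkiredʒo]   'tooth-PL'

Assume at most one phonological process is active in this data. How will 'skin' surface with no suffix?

[patɔfetʃ]

'tooth' shows [tʃ] ~ [dʒ] at the end of the stem ([ŋɛkiretʃ] vs [ŋɛkiredʒo]).
Compare 'head', with invariant [tʃ] in [sɔsɛkɔtʃ] and [sɔsɛkɔtʃo]: an analysis with underlying /tʃ/ and a rule producing [dʒ] before the PL suffix would wrongly predict alternation here too.
The underlying segment must be /dʒ/; voiced obstruents become voiceless word-finally, yielding [tʃ] there.
The one attested form of 'skin', [patɔfedʒo], shows underlying /patɔfedʒ/. Applying the same rule word-finally gives [patɔfetʃ].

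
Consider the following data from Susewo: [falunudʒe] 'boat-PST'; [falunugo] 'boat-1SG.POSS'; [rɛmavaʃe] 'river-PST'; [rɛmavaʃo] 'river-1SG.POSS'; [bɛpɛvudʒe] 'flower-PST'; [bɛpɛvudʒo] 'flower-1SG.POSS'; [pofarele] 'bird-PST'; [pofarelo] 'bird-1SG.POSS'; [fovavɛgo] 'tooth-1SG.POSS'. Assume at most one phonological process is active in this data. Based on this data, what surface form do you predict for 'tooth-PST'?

In [falunudʒe] and [falunugo] the final segment of 'boat' alternates: [dʒ] ~ [g].
The stem 'flower' ([bɛpɛvudʒe], [bɛpɛvudʒo]) shows [dʒ] unchanged in both environments, so [dʒ] cannot be basic with [g] derived before the 1SG.POSS suffix.
Therefore /g/ is basic and [dʒ] is derived by palatalization before a front vowel (/g/ becomes palato-alveolar [dʒ] before a front vowel).
The one attested form of 'tooth', [fovavɛgo], shows underlying /fovavɛg/. Applying the same rule before a front vowel gives [fovavɛdʒe].

[fovavɛdʒe]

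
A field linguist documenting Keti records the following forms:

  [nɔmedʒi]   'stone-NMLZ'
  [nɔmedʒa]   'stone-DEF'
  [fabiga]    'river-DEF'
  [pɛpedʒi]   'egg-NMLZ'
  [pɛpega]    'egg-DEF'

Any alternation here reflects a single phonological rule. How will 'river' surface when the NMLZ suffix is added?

The stem for 'egg' ends in [dʒ] in [pɛpedʒi] but [g] in [pɛpega].
If /dʒ/ were underlying and a rule turned it into [g] before the DEF suffix, 'stone' would also alternate; but it has [dʒ] in both [nɔmedʒi] and [nɔmedʒa].
So /g/ is underlying, and a rule of palatalization before a front vowel — /g/ becomes palato-alveolar [dʒ] before a front vowel — gives [dʒ].
From [fabiga] the stem 'river' is /fabig/; before a front vowel this yields [fabidʒi].

[fabidʒi]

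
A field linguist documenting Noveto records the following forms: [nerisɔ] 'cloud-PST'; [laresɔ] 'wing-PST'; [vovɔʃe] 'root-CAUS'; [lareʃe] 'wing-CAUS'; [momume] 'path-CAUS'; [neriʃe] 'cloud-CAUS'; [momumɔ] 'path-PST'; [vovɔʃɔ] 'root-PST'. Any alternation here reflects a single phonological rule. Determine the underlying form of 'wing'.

/lares/

The stem for 'wing' ends in [s] in [laresɔ] but [ʃ] in [lareʃe].
But 'root' keeps [ʃ] in both environments ([vovɔʃɔ], [vovɔʃe]), so there is no rule changing /ʃ/ to [s] before the PST suffix.
Therefore /s/ is basic and [ʃ] is derived by palatalization before a front vowel (/s/ becomes palato-alveolar [ʃ] before a front vowel).
The underlying form of 'wing' is therefore /lares/.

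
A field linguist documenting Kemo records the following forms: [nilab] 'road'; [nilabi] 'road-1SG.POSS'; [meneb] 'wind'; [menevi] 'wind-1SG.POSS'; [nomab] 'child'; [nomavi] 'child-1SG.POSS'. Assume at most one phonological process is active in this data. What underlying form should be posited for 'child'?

The root 'child' surfaces as [nomab] and [nomavi], with a stem-final [b] ~ [v] alternation.
Compare 'road', with invariant [b] in [nilab] and [nilabi]: an analysis with underlying /b/ and a rule producing [v] before the 1SG.POSS suffix would wrongly predict alternation here too.
The alternation reflects word-final hardening: voiced fricatives become stops word-finally. /v/ is underlying.

/nomav/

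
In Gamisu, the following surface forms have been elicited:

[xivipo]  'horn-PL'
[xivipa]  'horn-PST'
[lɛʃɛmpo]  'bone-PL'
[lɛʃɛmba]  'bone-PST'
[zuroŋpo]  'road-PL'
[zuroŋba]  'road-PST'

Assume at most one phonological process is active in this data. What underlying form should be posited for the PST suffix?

/-ba/

The PST suffix surfaces as [-ba] and [-pa], depending on the final segment of the stem.
By contrast the PL suffix keeps its initial [p] throughout — that segment must be underlying.
So the underlying form is /-ba/, and voiced stops become voiceless after a vowel.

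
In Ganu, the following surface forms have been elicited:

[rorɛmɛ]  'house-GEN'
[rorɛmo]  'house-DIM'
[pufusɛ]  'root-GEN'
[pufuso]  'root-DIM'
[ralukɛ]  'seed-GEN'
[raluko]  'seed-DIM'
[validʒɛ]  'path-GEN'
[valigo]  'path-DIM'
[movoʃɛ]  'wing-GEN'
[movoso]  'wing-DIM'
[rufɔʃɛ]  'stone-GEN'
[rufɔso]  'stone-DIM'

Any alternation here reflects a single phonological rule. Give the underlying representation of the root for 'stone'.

'stone' shows [ʃ] ~ [s] at the end of the stem ([rufɔʃɛ] vs [rufɔso]).
But 'root' keeps [s] in both environments ([pufusɛ], [pufuso]), so there is no rule changing /s/ to [ʃ] before the GEN suffix.
So /ʃ/ is underlying, and a rule of depalatalization — palato-alveolar /dʒ/ and /ʃ/ become [g] and [s] when no front vowel follows — gives [s].

/rufɔʃ/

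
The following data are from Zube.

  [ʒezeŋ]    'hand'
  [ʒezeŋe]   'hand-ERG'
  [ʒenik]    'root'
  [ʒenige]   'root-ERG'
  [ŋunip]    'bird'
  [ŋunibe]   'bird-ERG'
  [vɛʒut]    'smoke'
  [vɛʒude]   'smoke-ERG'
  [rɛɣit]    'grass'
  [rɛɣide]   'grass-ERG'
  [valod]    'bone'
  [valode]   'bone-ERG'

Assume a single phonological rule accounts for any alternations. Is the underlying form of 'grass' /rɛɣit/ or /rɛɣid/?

/rɛɣit/

In [rɛɣit] and [rɛɣide] the final segment of 'grass' alternates: [t] ~ [d].
If /d/ were underlying and a rule turned it into [t] in isolation, 'bone' would also alternate; but it has [d] in both [valod] and [valode].
The alternation reflects intervocalic voicing: voiceless stops become voiced between vowels. /t/ is underlying.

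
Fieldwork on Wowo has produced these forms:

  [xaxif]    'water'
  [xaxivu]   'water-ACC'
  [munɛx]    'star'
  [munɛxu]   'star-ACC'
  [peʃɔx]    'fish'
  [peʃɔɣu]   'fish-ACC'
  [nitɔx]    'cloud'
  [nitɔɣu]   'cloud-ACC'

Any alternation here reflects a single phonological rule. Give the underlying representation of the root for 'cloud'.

/nitɔɣ/

'cloud' shows [x] ~ [ɣ] at the end of the stem ([nitɔx] vs [nitɔɣu]).
If /x/ were underlying and a rule turned it into [ɣ] before the ACC suffix, 'star' would also alternate; but it has [x] in both [munɛx] and [munɛxu].
Therefore /ɣ/ is basic and [x] is derived by word-final obstruent devoicing (voiced obstruents become voiceless word-finally).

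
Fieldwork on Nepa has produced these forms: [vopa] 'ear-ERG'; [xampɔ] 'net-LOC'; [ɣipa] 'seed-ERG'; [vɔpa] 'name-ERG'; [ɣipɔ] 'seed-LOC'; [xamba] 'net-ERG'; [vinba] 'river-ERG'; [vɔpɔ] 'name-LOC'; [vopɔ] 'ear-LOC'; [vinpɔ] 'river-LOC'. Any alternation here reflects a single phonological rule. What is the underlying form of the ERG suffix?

/-ba/

The ERG morpheme has two allomorphs, [-ba] and [-pa].
The LOC suffix, which begins with [p], is invariant after every stem; so [p] is not altered by any rule here.
The ERG suffix is therefore /-ba/ underlyingly, with post-vocalic devoicing: voiced stops become voiceless after a vowel.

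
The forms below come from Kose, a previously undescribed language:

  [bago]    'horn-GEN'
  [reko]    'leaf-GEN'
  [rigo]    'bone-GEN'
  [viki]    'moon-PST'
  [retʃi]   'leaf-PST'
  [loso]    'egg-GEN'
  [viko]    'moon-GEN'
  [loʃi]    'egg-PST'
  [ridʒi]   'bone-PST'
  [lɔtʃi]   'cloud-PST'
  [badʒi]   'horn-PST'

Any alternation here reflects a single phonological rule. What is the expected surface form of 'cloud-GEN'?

[lɔko]

'leaf' shows [k] ~ [tʃ] at the end of the stem ([reko] vs [retʃi]).
The stem 'moon' ([viko], [viki]) shows [k] unchanged in both environments, so [k] cannot be basic with [tʃ] derived before the PST suffix.
The underlying segment must be /tʃ/; palato-alveolar /tʃ/, /dʒ/ and /ʃ/ become [k], [g] and [s] when no front vowel follows, yielding [k] there.
The one attested form of 'cloud', [lɔtʃi], shows underlying /lɔtʃ/. Applying the same rule when no front vowel follows gives [lɔko].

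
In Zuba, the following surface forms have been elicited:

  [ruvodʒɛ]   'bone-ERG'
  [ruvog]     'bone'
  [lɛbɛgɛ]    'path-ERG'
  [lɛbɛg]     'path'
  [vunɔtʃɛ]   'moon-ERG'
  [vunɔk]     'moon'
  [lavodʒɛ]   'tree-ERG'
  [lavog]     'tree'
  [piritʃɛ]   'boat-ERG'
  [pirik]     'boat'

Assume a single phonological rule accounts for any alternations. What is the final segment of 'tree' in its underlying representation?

The stem for 'tree' ends in [dʒ] in [lavodʒɛ] but [g] in [lavog].
But 'path' keeps [g] in both environments ([lɛbɛgɛ], [lɛbɛg]), so there is no rule changing /g/ to [dʒ] before the ERG suffix.
So /dʒ/ is underlying, and a rule of depalatalization — palato-alveolar /tʃ/ and /dʒ/ become [k] and [g] when no front vowel follows — gives [g].

/dʒ/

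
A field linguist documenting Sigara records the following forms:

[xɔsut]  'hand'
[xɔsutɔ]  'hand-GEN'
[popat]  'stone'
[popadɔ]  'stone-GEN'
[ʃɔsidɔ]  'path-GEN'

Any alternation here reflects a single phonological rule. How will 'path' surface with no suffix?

[ʃɔsit]

In [popat] and [popadɔ] the final segment of 'stone' alternates: [t] ~ [d].
But 'hand' keeps [t] in both environments ([xɔsut], [xɔsutɔ]), so there is no rule changing /t/ to [d] before the GEN suffix.
The alternation reflects word-final obstruent devoicing: voiced obstruents become voiceless word-finally. /d/ is underlying.
The one attested form of 'path', [ʃɔsidɔ], shows underlying /ʃɔsid/. Applying the same rule word-finally gives [ʃɔsit].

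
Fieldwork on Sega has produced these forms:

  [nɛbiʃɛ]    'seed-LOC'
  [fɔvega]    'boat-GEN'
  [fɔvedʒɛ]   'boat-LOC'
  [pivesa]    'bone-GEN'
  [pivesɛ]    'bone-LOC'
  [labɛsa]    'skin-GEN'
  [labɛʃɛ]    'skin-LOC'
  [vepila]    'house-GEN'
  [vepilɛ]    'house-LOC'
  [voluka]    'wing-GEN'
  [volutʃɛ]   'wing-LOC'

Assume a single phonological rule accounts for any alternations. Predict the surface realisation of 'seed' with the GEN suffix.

[nɛbisa]

The root 'skin' surfaces as [labɛsa] and [labɛʃɛ], with a stem-final [s] ~ [ʃ] alternation.
But 'bone' keeps [s] in both environments ([pivesa], [pivesɛ]), so there is no rule changing /s/ to [ʃ] before the LOC suffix.
The alternation reflects depalatalization: palato-alveolar /tʃ/, /dʒ/ and /ʃ/ become [k], [g] and [s] when no front vowel follows. /ʃ/ is underlying.
From [nɛbiʃɛ] the stem 'seed' is /nɛbiʃ/; when no front vowel follows this yields [nɛbisa].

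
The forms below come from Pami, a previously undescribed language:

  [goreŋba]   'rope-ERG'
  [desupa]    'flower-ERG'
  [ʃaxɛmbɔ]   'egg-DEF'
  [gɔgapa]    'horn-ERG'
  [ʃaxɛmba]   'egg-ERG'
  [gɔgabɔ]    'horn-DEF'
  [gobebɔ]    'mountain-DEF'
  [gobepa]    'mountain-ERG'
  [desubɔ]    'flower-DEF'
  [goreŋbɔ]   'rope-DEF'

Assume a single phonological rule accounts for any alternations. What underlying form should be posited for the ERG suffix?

/-pa/

The ERG suffix surfaces as [-ba] and [-pa], depending on the final segment of the stem.
By contrast the DEF suffix keeps its initial [b] throughout — that segment must be underlying.
So the underlying form is /-pa/, and voiceless stops become voiced after a nasal.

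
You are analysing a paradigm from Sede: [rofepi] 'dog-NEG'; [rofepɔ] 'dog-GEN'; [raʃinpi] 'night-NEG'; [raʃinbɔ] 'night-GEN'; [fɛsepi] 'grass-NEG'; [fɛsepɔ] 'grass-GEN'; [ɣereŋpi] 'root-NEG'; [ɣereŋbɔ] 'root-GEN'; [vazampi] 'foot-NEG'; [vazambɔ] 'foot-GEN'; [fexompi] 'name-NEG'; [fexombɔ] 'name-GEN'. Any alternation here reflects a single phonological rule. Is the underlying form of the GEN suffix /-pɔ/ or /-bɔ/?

The GEN suffix surfaces as [-bɔ] and [-pɔ], depending on the final segment of the stem.
By contrast the NEG suffix keeps its initial [p] throughout — that segment must be underlying.
So the underlying form is /-bɔ/, and voiced stops become voiceless after a vowel.

/-bɔ/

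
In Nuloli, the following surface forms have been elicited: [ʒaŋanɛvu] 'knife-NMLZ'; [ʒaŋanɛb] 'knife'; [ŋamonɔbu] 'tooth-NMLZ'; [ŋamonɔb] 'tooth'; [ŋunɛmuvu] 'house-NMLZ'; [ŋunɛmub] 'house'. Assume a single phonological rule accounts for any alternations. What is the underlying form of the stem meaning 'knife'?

The root 'knife' surfaces as [ʒaŋanɛvu] and [ʒaŋanɛb], with a stem-final [v] ~ [b] alternation.
The stem 'tooth' ([ŋamonɔbu], [ŋamonɔb]) shows [b] unchanged in both environments, so [b] cannot be basic with [v] derived before the NMLZ suffix.
The alternation reflects word-final hardening: voiced fricatives become stops word-finally. /v/ is underlying.

/ʒaŋanɛv/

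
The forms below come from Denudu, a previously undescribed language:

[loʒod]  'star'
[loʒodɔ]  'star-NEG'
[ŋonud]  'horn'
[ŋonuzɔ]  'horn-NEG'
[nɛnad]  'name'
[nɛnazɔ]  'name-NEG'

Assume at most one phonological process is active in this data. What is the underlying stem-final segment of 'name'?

/z/

The stem for 'name' ends in [d] in [nɛnad] but [z] in [nɛnazɔ].
If /d/ were underlying and a rule turned it into [z] before the NEG suffix, 'star' would also alternate; but it has [d] in both [loʒod] and [loʒodɔ].
The underlying segment must be /z/; voiced fricatives become stops word-finally, yielding [d] there.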